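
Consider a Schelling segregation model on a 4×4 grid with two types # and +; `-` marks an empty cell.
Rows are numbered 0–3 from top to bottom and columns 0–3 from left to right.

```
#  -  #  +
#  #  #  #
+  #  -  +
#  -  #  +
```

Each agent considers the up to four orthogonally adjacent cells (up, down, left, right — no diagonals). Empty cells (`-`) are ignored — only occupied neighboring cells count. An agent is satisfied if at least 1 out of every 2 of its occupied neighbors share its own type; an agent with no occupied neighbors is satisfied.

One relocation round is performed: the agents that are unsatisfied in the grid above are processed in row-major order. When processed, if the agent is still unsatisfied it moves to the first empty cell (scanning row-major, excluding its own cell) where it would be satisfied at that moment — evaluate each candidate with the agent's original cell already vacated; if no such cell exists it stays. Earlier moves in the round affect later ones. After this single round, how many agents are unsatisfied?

0

Initially unsatisfied (in order): (0,3), (1,3), (2,0), (3,0), (3,2).
  (0,3): no empty cell satisfies it; stays.
  (1,3) → (0,1).
  (2,0) → (1,3).
  (3,0): now satisfied by earlier moves; stays.
  (3,2) → (2,0).
Resulting grid:
# # # +
# # # +
# # - +
# - - +
All satisfied now.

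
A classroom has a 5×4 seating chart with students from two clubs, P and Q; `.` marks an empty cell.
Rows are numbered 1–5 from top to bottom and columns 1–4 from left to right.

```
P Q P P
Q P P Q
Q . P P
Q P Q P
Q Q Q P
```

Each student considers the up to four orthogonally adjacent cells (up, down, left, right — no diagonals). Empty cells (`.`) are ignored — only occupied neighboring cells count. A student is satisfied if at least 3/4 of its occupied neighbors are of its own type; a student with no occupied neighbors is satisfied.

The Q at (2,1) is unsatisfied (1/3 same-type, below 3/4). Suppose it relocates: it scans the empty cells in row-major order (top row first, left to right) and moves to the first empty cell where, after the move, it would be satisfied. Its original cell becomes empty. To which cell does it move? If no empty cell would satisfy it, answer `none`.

none

Vacating (2,1). Empty cells in order:
  (3,2): 1/4 same-type → still unsatisfied.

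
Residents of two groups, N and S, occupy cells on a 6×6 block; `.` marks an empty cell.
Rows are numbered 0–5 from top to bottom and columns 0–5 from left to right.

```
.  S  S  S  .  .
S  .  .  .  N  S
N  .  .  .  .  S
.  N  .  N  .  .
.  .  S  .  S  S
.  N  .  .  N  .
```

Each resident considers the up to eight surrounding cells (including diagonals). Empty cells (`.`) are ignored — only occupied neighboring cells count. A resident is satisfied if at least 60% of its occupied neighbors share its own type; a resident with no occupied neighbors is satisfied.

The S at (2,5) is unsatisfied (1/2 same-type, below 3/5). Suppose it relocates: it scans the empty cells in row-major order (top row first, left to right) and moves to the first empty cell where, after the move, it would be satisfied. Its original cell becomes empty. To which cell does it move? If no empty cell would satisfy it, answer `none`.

(0,0)

Vacating (2,5). Empty cells in order:
  (0,0): 2/2 same-type → satisfied — stop here.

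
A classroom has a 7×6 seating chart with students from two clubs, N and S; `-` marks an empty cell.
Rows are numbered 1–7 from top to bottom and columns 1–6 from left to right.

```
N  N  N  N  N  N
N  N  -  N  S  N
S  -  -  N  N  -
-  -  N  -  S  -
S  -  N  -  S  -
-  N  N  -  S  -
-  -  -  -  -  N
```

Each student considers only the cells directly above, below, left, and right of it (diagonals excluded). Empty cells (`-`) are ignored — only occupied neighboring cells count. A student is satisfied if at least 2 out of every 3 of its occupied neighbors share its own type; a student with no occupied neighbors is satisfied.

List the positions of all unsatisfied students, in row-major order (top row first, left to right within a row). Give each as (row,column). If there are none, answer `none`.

Row 1: (1,1)N 2/2 satisfied · (1,2)N 3/3 satisfied · (1,3)N 2/2 satisfied · (1,4)N 3/3 satisfied · (1,5)N 2/3 satisfied · (1,6)N 2/2 satisfied
Row 2: (2,1)N 2/3 satisfied · (2,2)N 2/2 satisfied · (2,4)N 2/3 satisfied · (2,5)S 0/4 not · (2,6)N 1/2 not
Row 3: (3,1)S 0/1 not · (3,4)N 2/2 satisfied · (3,5)N 1/3 not
Row 4: (4,3)N 1/1 satisfied · (4,5)S 1/2 not
Row 5: (5,1)S 0/0 satisfied · (5,3)N 2/2 satisfied · (5,5)S 2/2 satisfied
Row 6: (6,2)N 1/1 satisfied · (6,3)N 2/2 satisfied · (6,5)S 1/1 satisfied
Row 7: (7,6)N 0/0 satisfied

(2,5), (2,6), (3,1), (3,5), (4,5)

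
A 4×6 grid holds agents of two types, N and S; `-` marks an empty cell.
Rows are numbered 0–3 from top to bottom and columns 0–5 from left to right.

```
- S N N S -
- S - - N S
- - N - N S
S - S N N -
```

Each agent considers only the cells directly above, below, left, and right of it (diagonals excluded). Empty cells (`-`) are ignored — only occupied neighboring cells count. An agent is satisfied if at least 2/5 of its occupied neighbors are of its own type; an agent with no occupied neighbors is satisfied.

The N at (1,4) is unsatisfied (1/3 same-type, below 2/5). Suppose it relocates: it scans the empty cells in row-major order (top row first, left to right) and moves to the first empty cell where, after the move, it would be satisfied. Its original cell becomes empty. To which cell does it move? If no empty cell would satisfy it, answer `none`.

(1,2)

Vacating (1,4). Empty cells in order:
  (0,0): 0/1 same-type → still unsatisfied.
  (0,5): 0/2 same-type → still unsatisfied.
  (1,0): 0/1 same-type → still unsatisfied.
  (1,2): 2/3 same-type → satisfied — stop here.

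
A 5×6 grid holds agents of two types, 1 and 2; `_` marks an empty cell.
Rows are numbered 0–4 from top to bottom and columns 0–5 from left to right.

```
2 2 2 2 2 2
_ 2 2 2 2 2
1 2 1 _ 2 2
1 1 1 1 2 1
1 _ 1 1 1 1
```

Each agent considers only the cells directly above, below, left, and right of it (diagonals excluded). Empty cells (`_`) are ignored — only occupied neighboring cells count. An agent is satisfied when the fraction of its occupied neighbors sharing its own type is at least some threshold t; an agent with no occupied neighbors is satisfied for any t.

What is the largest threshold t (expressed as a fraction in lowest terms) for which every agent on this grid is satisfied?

(0,0)2 1/1
(0,1)2 3/3
(0,2)2 3/3
(0,3)2 3/3
(0,4)2 3/3
(0,5)2 2/2
(1,1)2 3/3
(1,2)2 3/4
(1,3)2 3/3
(1,4)2 4/4
(1,5)2 3/3
(2,0)1 1/2
(2,1)2 1/4
(2,2)1 1/3
(2,4)2 3/3
(2,5)2 2/3
(3,0)1 3/3
(3,1)1 2/3
(3,2)1 4/4
(3,3)1 2/3
(3,4)2 1/4
(3,5)1 1/3
(4,0)1 1/1
(4,2)1 2/2
(4,3)1 3/3
(4,4)1 2/3
(4,5)1 2/2
The smallest same-type fraction is 1/4 at (2,1), which reduces to 1/4. Any threshold above that leaves this agent unsatisfied.

1/4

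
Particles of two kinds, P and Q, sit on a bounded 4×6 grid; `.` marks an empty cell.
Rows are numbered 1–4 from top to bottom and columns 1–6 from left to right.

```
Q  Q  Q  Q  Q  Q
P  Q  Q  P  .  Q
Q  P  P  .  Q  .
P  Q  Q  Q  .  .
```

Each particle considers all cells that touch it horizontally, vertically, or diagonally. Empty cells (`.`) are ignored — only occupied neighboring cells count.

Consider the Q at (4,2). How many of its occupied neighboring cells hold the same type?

2

Occupied neighbors of (4,2): (3,1)=Q, (3,2)=P, (3,3)=P, (4,1)=P, (4,3)=Q.
Same type (Q): 2 of 5.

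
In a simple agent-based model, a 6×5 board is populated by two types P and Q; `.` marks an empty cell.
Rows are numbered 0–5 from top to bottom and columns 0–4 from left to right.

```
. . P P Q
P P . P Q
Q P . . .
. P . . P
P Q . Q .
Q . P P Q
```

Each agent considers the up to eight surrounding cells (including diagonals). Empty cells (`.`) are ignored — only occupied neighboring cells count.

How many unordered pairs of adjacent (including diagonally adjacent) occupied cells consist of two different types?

Scan each occupied cell's neighbors to the right and below (and the two forward diagonals) so each pair is counted once.
Row 0: P(0,2)–P(0,3)= P(0,2)–P(1,3)= P(0,2)–P(1,1)= P(0,3)–Q(0,4)≠ P(0,3)–P(1,3)= P(0,3)–Q(1,4)≠ Q(0,4)–Q(1,4)= Q(0,4)–P(1,3)≠  → 3/8 unlike.
Row 1: P(1,0)–P(1,1)= P(1,0)–Q(2,0)≠ P(1,0)–P(2,1)= P(1,1)–P(2,1)= P(1,1)–Q(2,0)≠ P(1,3)–Q(1,4)≠  → 3/6 unlike.
Row 2: Q(2,0)–P(2,1)≠ Q(2,0)–P(3,1)≠ P(2,1)–P(3,1)=  → 2/3 unlike.
Row 3: P(3,1)–Q(4,1)≠ P(3,1)–P(4,0)= P(3,4)–Q(4,3)≠  → 2/3 unlike.
Row 4: P(4,0)–Q(4,1)≠ P(4,0)–Q(5,0)≠ Q(4,1)–P(5,2)≠ Q(4,1)–Q(5,0)= Q(4,3)–P(5,3)≠ Q(4,3)–Q(5,4)= Q(4,3)–P(5,2)≠  → 5/7 unlike.
Row 5: P(5,2)–P(5,3)= P(5,3)–Q(5,4)≠  → 1/2 unlike.
Total adjacent occupied pairs: 29; unlike-type pairs: 16.

16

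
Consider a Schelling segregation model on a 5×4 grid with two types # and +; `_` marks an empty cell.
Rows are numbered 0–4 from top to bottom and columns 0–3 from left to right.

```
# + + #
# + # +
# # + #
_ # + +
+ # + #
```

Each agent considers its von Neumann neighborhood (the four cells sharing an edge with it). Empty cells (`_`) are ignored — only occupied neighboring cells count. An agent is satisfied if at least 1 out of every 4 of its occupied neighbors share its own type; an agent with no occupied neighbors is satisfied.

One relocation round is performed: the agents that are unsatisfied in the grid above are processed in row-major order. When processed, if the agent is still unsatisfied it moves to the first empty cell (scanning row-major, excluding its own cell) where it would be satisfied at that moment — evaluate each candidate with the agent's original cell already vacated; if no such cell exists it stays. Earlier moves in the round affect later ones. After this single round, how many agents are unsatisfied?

Initially unsatisfied (in order): (0,3), (1,2), (1,3), (2,3), (4,0), (4,3).
  (0,3) → (3,0).
  (1,2): no empty cell satisfies it; stays.
  (1,3) → (0,3).
  (2,3) → (1,3).
  (4,0) → (2,3).
  (4,3) → (4,0).
Resulting grid:
# + + +
# + # #
# # + +
# # + +
# # + _
All satisfied now.

0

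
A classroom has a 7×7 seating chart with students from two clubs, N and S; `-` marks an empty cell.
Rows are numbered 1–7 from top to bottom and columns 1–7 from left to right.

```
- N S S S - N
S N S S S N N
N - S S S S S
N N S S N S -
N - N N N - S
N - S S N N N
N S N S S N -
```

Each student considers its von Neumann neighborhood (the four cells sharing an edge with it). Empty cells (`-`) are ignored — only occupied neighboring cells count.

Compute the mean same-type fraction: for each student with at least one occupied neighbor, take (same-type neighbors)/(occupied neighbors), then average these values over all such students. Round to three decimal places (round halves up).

(1,2)N 1/2
(1,3)S 2/3
(1,4)S 3/3
(1,5)S 2/2
(1,7)N 1/1
(2,1)S 0/2
(2,2)N 1/3
(2,3)S 3/4
(2,4)S 4/4
(2,5)S 3/4
(2,6)N 1/3
(2,7)N 2/3
(3,1)N 1/2
(3,3)S 3/3
(3,4)S 4/4
(3,5)S 3/4
(3,6)S 3/4
(3,7)S 1/2
(4,1)N 3/3
(4,2)N 1/2
(4,3)S 2/4
(4,4)S 2/4
(4,5)N 1/4
(4,6)S 1/2
(5,1)N 2/2
(5,3)N 1/3
(5,4)N 2/4
(5,5)N 3/3
(5,7)S 0/1
(6,1)N 2/2
(6,3)S 1/3
(6,4)S 2/4
(6,5)N 2/4
(6,6)N 3/3
(6,7)N 1/2
(7,1)N 1/2
(7,2)S 0/2
(7,3)N 0/3
(7,4)S 2/3
(7,5)S 1/3
(7,6)N 1/2
Sum over 41 students: 1/2 + 2/3 + 3/3 + 2/2 + 1/1 + 0/2 + 1/3 + 3/4 + 4/4 + 3/4 + 1/3 + 2/3 + 1/2 + 3/3 + 4/4 + 3/4 + 3/4 + 1/2 + 3/3 + 1/2 + 2/4 + 2/4 + 1/4 + 1/2 + 2/2 + 1/3 + 2/4 + 3/3 + 0/1 + 2/2 + 1/3 + 2/4 + 2/4 + 3/3 + 1/2 + 1/2 + 0/2 + 0/3 + 2/3 + 1/3 + 1/2 = 293/12; mean = 293/12 ÷ 41 = 293/492 = 0.595528… → 0.596.

0.596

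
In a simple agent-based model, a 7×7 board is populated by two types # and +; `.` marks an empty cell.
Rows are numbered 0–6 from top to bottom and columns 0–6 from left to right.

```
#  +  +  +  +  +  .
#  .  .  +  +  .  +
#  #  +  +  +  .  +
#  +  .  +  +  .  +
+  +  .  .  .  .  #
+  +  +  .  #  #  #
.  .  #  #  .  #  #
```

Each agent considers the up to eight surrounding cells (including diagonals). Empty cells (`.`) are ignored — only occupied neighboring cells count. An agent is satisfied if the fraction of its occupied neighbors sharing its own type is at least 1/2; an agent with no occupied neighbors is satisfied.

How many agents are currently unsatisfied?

3

(0,0)# 1/2 ✓
(0,1)+ 1/3 ✗
(0,2)+ 3/3 ✓
(0,3)+ 4/4 ✓
(0,4)+ 4/4 ✓
(0,5)+ 3/3 ✓
(1,0)# 3/4 ✓
(1,3)+ 7/7 ✓
(1,4)+ 6/6 ✓
(1,6)+ 2/2 ✓
(2,0)# 3/4 ✓
(2,1)# 3/5 ✓
(2,2)+ 4/5 ✓
(2,3)+ 6/6 ✓
(2,4)+ 5/5 ✓
(2,6)+ 2/2 ✓
(3,0)# 2/5 ✗
(3,1)+ 3/6 ✓
(3,3)+ 4/4 ✓
(3,4)+ 3/3 ✓
(3,6)+ 1/2 ✓
(4,0)+ 4/5 ✓
(4,1)+ 5/6 ✓
(4,6)# 2/3 ✓
(5,0)+ 3/3 ✓
(5,1)+ 4/5 ✓
(5,2)+ 2/4 ✓
(5,4)# 3/3 ✓
(5,5)# 5/5 ✓
(5,6)# 4/4 ✓
(6,2)# 1/3 ✗
(6,3)# 2/3 ✓
(6,5)# 4/4 ✓
(6,6)# 3/3 ✓
Unsatisfied: (0,1), (3,0), (6,2) — 3 in total.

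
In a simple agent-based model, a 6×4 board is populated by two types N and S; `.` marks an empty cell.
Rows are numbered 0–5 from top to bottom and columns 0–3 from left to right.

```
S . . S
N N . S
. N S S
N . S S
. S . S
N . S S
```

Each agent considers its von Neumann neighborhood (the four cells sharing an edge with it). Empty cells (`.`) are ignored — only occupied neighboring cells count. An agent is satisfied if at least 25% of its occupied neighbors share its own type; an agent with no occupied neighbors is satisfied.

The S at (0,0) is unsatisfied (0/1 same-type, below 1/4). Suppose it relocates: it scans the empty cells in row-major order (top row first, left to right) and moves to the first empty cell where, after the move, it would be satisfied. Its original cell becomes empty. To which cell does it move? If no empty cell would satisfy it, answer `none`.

(0,2)

Vacating (0,0). Empty cells in order:
  (0,1): 0/1 same-type → still unsatisfied.
  (0,2): 1/1 same-type → satisfied — stop here.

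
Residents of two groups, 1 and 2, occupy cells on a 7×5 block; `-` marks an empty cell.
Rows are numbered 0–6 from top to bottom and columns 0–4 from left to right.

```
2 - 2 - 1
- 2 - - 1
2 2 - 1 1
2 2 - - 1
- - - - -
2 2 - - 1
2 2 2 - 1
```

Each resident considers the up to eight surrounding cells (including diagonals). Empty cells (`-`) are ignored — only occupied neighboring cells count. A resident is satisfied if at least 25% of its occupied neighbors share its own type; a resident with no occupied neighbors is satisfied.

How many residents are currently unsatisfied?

(0,0)2 1/1 ✓
(0,2)2 1/1 ✓
(0,4)1 1/1 ✓
(1,1)2 4/4 ✓
(1,4)1 3/3 ✓
(2,0)2 4/4 ✓
(2,1)2 4/4 ✓
(2,3)1 3/3 ✓
(2,4)1 3/3 ✓
(3,0)2 3/3 ✓
(3,1)2 3/3 ✓
(3,4)1 2/2 ✓
(5,0)2 3/3 ✓
(5,1)2 4/4 ✓
(5,4)1 1/1 ✓
(6,0)2 3/3 ✓
(6,1)2 4/4 ✓
(6,2)2 2/2 ✓
(6,4)1 1/1 ✓
Every one meets the threshold.

0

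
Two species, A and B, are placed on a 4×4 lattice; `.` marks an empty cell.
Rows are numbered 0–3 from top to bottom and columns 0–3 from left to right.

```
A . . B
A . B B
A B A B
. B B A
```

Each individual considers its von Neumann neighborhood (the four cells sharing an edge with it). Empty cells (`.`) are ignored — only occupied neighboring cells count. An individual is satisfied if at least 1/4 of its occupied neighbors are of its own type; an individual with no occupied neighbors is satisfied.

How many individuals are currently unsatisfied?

Row 0: (0,0)A 1/1 ok · (0,3)B 1/1 ok
Row 1: (1,0)A 2/2 ok · (1,2)B 1/2 ok · (1,3)B 3/3 ok
Row 2: (2,0)A 1/2 ok · (2,1)B 1/3 ok · (2,2)A 0/4 unhappy · (2,3)B 1/3 ok
Row 3: (3,1)B 2/2 ok · (3,2)B 1/3 ok · (3,3)A 0/2 unhappy
Unsatisfied: (2,2), (3,3) — 2 in total.

2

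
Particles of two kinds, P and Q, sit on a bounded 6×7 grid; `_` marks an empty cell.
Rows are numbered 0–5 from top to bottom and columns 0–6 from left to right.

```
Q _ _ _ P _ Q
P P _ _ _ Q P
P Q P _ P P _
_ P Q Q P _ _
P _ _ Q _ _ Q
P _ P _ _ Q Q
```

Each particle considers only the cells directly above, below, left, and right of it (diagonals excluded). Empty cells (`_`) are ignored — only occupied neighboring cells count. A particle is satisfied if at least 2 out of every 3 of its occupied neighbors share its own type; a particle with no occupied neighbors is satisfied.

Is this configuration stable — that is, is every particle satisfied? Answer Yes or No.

No

(0,0)Q 0/1 unhappy
(0,4)P 0/0 ok
(0,6)Q 0/1 unhappy
(1,0)P 2/3 ok
(1,1)P 1/2 unhappy
(1,5)Q 0/2 unhappy
(1,6)P 0/2 unhappy
(2,0)P 1/2 unhappy
(2,1)Q 0/4 unhappy
(2,2)P 0/2 unhappy
(2,4)P 2/2 ok
(2,5)P 1/2 unhappy
(3,1)P 0/2 unhappy
(3,2)Q 1/3 unhappy
(3,3)Q 2/3 ok
(3,4)P 1/2 unhappy
(4,0)P 1/1 ok
(4,3)Q 1/1 ok
(4,6)Q 1/1 ok
(5,0)P 1/1 ok
(5,2)P 0/0 ok
(5,5)Q 1/1 ok
(5,6)Q 2/2 ok
For instance (0,0) has only 0/1 same-type neighbors, below 2/3.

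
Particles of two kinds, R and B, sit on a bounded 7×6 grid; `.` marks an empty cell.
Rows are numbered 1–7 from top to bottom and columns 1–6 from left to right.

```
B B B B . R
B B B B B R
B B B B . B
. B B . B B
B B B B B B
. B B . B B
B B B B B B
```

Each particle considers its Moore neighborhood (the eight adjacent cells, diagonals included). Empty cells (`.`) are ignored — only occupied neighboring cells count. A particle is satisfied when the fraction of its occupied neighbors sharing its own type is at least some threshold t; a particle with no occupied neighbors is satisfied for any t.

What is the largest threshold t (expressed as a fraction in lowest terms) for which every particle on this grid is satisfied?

(1,1)B 3/3
(1,2)B 5/5
(1,3)B 5/5
(1,4)B 4/4
(1,6)R 1/2
(2,1)B 5/5
(2,2)B 8/8
(2,3)B 8/8
(2,4)B 6/6
(2,5)B 4/6
(2,6)R 1/3
(3,1)B 4/4
(3,2)B 7/7
(3,3)B 7/7
(3,4)B 6/6
(3,6)B 3/4
(4,2)B 7/7
(4,3)B 7/7
(4,5)B 6/6
(4,6)B 4/4
(5,1)B 3/3
(5,2)B 6/6
(5,3)B 6/6
(5,4)B 6/6
(5,5)B 6/6
(5,6)B 5/5
(6,2)B 7/7
(6,3)B 7/7
(6,5)B 7/7
(6,6)B 5/5
(7,1)B 2/2
(7,2)B 4/4
(7,3)B 4/4
(7,4)B 4/4
(7,5)B 4/4
(7,6)B 3/3
The smallest same-type fraction is 1/3 at (2,6), which reduces to 1/3. Any threshold above that leaves this particle unsatisfied.

1/3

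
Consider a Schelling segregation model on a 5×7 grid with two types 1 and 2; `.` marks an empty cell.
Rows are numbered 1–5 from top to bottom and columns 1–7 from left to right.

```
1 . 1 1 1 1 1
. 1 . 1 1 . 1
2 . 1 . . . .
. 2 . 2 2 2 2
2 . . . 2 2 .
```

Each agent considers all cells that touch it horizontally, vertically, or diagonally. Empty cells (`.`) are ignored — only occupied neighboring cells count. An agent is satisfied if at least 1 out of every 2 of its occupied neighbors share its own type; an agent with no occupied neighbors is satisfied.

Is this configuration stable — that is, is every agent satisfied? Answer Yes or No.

Yes

Row 1: (1,1)1 1/1 satisfied · (1,3)1 3/3 satisfied · (1,4)1 4/4 satisfied · (1,5)1 4/4 satisfied · (1,6)1 4/4 satisfied · (1,7)1 2/2 satisfied
Row 2: (2,2)1 3/4 satisfied · (2,4)1 5/5 satisfied · (2,5)1 4/4 satisfied · (2,7)1 2/2 satisfied
Row 3: (3,1)2 1/2 satisfied · (3,3)1 2/4 satisfied
Row 4: (4,2)2 2/3 satisfied · (4,4)2 2/3 satisfied · (4,5)2 4/4 satisfied · (4,6)2 4/4 satisfied · (4,7)2 2/2 satisfied
Row 5: (5,1)2 1/1 satisfied · (5,5)2 4/4 satisfied · (5,6)2 4/4 satisfied
All meet the threshold, so the configuration is stable.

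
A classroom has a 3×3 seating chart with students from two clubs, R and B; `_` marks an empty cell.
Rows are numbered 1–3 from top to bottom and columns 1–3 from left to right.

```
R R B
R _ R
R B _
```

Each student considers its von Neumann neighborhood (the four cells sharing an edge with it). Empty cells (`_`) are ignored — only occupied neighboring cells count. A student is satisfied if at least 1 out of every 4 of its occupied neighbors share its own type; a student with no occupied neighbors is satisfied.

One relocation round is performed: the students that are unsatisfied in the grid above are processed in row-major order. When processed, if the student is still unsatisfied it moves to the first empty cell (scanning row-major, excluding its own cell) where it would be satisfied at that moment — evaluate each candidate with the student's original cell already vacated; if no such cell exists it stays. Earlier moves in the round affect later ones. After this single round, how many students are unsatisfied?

Initially unsatisfied (in order): (1,3), (2,3), (3,2).
  (1,3) → (2,2).
  (2,3) → (1,3).
  (3,2): now satisfied by earlier moves; stays.
Resulting grid:
R R R
R B _
R B _
All satisfied now.

0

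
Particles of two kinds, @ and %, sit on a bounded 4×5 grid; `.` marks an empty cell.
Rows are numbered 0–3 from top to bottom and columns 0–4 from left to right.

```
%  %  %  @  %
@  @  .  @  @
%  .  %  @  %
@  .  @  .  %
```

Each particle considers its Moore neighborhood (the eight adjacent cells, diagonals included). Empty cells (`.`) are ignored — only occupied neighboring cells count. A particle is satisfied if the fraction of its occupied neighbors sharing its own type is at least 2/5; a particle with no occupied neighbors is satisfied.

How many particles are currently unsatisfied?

9

Row 0: (0,0)% 1/3 not · (0,1)% 2/4 satisfied · (0,2)% 1/4 not · (0,3)@ 2/4 satisfied · (0,4)% 0/3 not
Row 1: (1,0)@ 1/4 not · (1,1)@ 1/6 not · (1,3)@ 3/7 satisfied · (1,4)@ 3/5 satisfied
Row 2: (2,0)% 0/3 not · (2,2)% 0/4 not · (2,3)@ 3/6 satisfied · (2,4)% 1/4 not
Row 3: (3,0)@ 0/1 not · (3,2)@ 1/2 satisfied · (3,4)% 1/2 satisfied
Unsatisfied: (0,0), (0,2), (0,4), (1,0), (1,1), (2,0), (2,2), (2,4), (3,0) — 9 in total.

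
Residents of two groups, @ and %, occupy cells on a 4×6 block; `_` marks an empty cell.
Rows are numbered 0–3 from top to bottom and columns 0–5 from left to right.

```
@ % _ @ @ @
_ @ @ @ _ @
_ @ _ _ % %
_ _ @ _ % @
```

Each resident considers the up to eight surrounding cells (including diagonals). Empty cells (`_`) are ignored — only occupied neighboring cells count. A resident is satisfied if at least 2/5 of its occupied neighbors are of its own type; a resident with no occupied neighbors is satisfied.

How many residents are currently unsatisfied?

Row 0: (0,0)@ 1/2 ok · (0,1)% 0/3 unhappy · (0,3)@ 3/3 ok · (0,4)@ 4/4 ok · (0,5)@ 2/2 ok
Row 1: (1,1)@ 3/4 ok · (1,2)@ 4/5 ok · (1,3)@ 3/4 ok · (1,5)@ 2/4 ok
Row 2: (2,1)@ 3/3 ok · (2,4)% 2/5 ok · (2,5)% 2/4 ok
Row 3: (3,2)@ 1/1 ok · (3,4)% 2/3 ok · (3,5)@ 0/3 unhappy
Unsatisfied: (0,1), (3,5) — 2 in total.

2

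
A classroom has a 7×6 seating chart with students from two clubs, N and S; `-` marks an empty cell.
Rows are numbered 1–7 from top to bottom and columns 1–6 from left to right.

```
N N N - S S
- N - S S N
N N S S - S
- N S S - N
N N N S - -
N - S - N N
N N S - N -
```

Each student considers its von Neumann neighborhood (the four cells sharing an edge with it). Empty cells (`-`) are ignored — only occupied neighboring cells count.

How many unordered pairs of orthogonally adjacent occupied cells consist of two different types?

10

Scan each occupied cell's neighbors to the right and below so each pair is counted once.
Row 1: N(1,1)–N(1,2)= N(1,2)–N(1,3)= N(1,2)–N(2,2)= S(1,5)–S(1,6)= S(1,5)–S(2,5)= S(1,6)–N(2,6)≠  → 1/6 unlike.
Row 2: N(2,2)–N(3,2)= S(2,4)–S(2,5)= S(2,4)–S(3,4)= S(2,5)–N(2,6)≠ N(2,6)–S(3,6)≠  → 2/5 unlike.
Row 3: N(3,1)–N(3,2)= N(3,2)–S(3,3)≠ N(3,2)–N(4,2)= S(3,3)–S(3,4)= S(3,3)–S(4,3)= S(3,4)–S(4,4)= S(3,6)–N(4,6)≠  → 2/7 unlike.
Row 4: N(4,2)–S(4,3)≠ N(4,2)–N(5,2)= S(4,3)–S(4,4)= S(4,3)–N(5,3)≠ S(4,4)–S(5,4)=  → 2/5 unlike.
Row 5: N(5,1)–N(5,2)= N(5,1)–N(6,1)= N(5,2)–N(5,3)= N(5,3)–S(5,4)≠ N(5,3)–S(6,3)≠  → 2/5 unlike.
Row 6: N(6,1)–N(7,1)= S(6,3)–S(7,3)= N(6,5)–N(6,6)= N(6,5)–N(7,5)=  → 0/4 unlike.
Row 7: N(7,1)–N(7,2)= N(7,2)–S(7,3)≠  → 1/2 unlike.
Total adjacent occupied pairs: 34; unlike-type pairs: 10.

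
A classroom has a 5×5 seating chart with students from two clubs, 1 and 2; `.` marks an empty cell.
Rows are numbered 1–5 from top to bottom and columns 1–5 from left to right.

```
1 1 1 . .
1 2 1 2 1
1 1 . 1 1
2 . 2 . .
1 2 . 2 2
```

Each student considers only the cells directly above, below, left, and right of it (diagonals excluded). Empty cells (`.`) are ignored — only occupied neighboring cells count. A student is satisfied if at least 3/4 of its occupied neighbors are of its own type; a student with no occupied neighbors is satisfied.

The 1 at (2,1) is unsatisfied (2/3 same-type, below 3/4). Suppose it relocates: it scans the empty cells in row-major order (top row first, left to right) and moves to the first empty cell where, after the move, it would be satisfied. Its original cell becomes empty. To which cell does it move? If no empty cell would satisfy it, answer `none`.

(1,5)

Vacating (2,1). Empty cells in order:
  (1,4): 1/2 same-type → still unsatisfied.
  (1,5): 1/1 same-type → satisfied — stop here.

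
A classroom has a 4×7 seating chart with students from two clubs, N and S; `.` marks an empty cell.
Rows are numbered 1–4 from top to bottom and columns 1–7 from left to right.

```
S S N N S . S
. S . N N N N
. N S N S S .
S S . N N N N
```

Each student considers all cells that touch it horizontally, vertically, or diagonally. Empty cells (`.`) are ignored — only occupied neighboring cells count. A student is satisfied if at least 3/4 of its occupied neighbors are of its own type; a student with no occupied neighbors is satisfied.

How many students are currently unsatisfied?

Row 1: (1,1)S 2/2 satisfied · (1,2)S 2/3 not · (1,3)N 2/4 not · (1,4)N 3/4 satisfied · (1,5)S 0/4 not · (1,7)S 0/2 not
Row 2: (2,2)S 3/5 not · (2,4)N 4/7 not · (2,5)N 4/7 not · (2,6)N 2/6 not · (2,7)N 1/3 not
Row 3: (3,2)N 0/4 not · (3,3)S 2/6 not · (3,4)N 4/6 not · (3,5)S 1/8 not · (3,6)S 1/7 not
Row 4: (4,1)S 1/2 not · (4,2)S 2/3 not · (4,4)N 2/4 not · (4,5)N 3/5 not · (4,6)N 2/4 not · (4,7)N 1/2 not
Unsatisfied: (1,2), (1,3), (1,5), (1,7), (2,2), (2,4), (2,5), (2,6), (2,7), (3,2), (3,3), (3,4), (3,5), (3,6), (4,1), (4,2), (4,4), (4,5), (4,6), (4,7) — 20 in total.

20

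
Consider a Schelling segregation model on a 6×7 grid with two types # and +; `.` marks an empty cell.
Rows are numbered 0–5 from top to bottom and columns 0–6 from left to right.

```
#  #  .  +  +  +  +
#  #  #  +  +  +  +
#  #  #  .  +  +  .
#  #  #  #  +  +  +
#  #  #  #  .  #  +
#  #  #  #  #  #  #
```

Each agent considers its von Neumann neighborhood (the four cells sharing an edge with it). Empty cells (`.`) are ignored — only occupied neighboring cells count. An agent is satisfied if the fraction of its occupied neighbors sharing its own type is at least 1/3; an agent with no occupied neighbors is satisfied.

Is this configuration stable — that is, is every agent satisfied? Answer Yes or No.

Yes

Row 0: (0,0)# 2/2 satisfied · (0,1)# 2/2 satisfied · (0,3)+ 2/2 satisfied · (0,4)+ 3/3 satisfied · (0,5)+ 3/3 satisfied · (0,6)+ 2/2 satisfied
Row 1: (1,0)# 3/3 satisfied · (1,1)# 4/4 satisfied · (1,2)# 2/3 satisfied · (1,3)+ 2/3 satisfied · (1,4)+ 4/4 satisfied · (1,5)+ 4/4 satisfied · (1,6)+ 2/2 satisfied
Row 2: (2,0)# 3/3 satisfied · (2,1)# 4/4 satisfied · (2,2)# 3/3 satisfied · (2,4)+ 3/3 satisfied · (2,5)+ 3/3 satisfied
Row 3: (3,0)# 3/3 satisfied · (3,1)# 4/4 satisfied · (3,2)# 4/4 satisfied · (3,3)# 2/3 satisfied · (3,4)+ 2/3 satisfied · (3,5)+ 3/4 satisfied · (3,6)+ 2/2 satisfied
Row 4: (4,0)# 3/3 satisfied · (4,1)# 4/4 satisfied · (4,2)# 4/4 satisfied · (4,3)# 3/3 satisfied · (4,5)# 1/3 satisfied · (4,6)+ 1/3 satisfied
Row 5: (5,0)# 2/2 satisfied · (5,1)# 3/3 satisfied · (5,2)# 3/3 satisfied · (5,3)# 3/3 satisfied · (5,4)# 2/2 satisfied · (5,5)# 3/3 satisfied · (5,6)# 1/2 satisfied
All meet the threshold, so the configuration is stable.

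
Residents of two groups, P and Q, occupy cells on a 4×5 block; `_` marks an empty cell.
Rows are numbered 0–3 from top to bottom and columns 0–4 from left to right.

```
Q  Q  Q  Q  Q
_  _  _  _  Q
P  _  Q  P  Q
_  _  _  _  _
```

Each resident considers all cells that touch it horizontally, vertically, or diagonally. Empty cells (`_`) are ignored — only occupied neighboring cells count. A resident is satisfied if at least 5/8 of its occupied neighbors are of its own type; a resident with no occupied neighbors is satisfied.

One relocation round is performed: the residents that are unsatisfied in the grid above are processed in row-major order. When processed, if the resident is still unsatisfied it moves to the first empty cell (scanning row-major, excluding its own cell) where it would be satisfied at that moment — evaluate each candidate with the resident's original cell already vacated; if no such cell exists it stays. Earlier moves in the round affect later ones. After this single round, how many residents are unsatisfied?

Initially unsatisfied (in order): (2,2), (2,3), (2,4).
  (2,2) → (1,0).
  (2,3) → (2,2).
  (2,4): now satisfied by earlier moves; stays.
Resulting grid:
Q Q Q Q Q
Q _ _ _ Q
P _ P _ Q
_ _ _ _ _
Unsatisfied now: (2,0).

1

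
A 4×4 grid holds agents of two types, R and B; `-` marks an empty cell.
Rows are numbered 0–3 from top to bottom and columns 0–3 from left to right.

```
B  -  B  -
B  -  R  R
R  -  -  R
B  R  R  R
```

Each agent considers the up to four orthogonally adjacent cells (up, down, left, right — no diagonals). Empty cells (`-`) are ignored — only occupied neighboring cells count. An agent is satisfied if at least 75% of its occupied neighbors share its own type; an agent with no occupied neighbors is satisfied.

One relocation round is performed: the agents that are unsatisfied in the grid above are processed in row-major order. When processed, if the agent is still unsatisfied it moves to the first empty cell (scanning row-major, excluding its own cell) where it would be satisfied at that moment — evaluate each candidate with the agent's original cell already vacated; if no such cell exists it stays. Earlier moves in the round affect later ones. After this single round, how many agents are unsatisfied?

Initially unsatisfied (in order): (0,2), (1,0), (1,2), (2,0), (3,0), (3,1).
  (0,2) → (0,1).
  (1,0): no empty cell satisfies it; stays.
  (1,2): now satisfied by earlier moves; stays.
  (2,0) → (0,3).
  (3,0) → (2,0).
  (3,1): now satisfied by earlier moves; stays.
Resulting grid:
B B - R
B - R R
B - - R
- R R R
All satisfied now.

0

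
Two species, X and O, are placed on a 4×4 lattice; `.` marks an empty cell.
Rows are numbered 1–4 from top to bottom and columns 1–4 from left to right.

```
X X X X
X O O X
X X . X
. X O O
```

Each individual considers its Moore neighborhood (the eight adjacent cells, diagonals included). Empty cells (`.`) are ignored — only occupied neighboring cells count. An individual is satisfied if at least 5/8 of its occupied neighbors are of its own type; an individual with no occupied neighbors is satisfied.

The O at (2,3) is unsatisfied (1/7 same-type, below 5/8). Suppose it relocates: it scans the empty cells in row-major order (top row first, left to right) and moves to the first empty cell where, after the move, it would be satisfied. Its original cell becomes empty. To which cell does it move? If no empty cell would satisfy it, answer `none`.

none

Vacating (2,3). Empty cells in order:
  (3,3): 3/7 same-type → still unsatisfied.
  (4,1): 0/3 same-type → still unsatisfied.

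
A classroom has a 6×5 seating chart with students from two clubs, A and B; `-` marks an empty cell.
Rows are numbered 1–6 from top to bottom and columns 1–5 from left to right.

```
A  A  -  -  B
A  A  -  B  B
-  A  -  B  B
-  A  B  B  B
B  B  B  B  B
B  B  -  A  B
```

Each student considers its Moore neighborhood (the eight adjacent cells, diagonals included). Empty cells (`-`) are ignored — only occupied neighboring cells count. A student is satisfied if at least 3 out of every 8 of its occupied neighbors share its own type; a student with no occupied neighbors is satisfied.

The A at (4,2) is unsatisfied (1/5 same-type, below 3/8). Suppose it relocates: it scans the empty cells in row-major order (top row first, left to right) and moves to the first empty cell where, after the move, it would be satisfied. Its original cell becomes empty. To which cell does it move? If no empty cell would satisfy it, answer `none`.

Vacating (4,2). Empty cells in order:
  (1,3): 2/3 same-type → satisfied — stop here.

(1,3)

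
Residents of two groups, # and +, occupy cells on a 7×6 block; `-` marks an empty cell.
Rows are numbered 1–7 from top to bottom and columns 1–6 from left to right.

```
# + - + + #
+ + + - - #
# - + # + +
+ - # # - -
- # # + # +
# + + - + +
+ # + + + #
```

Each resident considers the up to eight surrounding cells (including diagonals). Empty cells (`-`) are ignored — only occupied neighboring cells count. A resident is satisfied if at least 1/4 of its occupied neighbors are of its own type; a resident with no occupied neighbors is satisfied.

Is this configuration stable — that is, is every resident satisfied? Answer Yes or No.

Row 1: (1,1)# 0/3 ✗ · (1,2)+ 3/4 ✓ · (1,4)+ 2/2 ✓ · (1,5)+ 1/3 ✓ · (1,6)# 1/2 ✓
Row 2: (2,1)+ 2/4 ✓ · (2,2)+ 4/6 ✓ · (2,3)+ 4/5 ✓ · (2,6)# 1/4 ✓
Row 3: (3,1)# 0/3 ✗ · (3,3)+ 2/5 ✓ · (3,4)# 2/5 ✓ · (3,5)+ 1/4 ✓ · (3,6)+ 1/2 ✓
Row 4: (4,1)+ 0/2 ✗ · (4,3)# 4/6 ✓ · (4,4)# 4/7 ✓
Row 5: (5,2)# 3/6 ✓ · (5,3)# 3/6 ✓ · (5,4)+ 2/6 ✓ · (5,5)# 1/5 ✗ · (5,6)+ 2/3 ✓
Row 6: (6,1)# 2/4 ✓ · (6,2)+ 3/7 ✓ · (6,3)+ 4/7 ✓ · (6,5)+ 5/7 ✓ · (6,6)+ 3/5 ✓
Row 7: (7,1)+ 1/3 ✓ · (7,2)# 1/5 ✗ · (7,3)+ 3/4 ✓ · (7,4)+ 4/4 ✓ · (7,5)+ 3/4 ✓ · (7,6)# 0/3 ✗
For instance (1,1) has only 0/3 same-type neighbors, below 1/4.

No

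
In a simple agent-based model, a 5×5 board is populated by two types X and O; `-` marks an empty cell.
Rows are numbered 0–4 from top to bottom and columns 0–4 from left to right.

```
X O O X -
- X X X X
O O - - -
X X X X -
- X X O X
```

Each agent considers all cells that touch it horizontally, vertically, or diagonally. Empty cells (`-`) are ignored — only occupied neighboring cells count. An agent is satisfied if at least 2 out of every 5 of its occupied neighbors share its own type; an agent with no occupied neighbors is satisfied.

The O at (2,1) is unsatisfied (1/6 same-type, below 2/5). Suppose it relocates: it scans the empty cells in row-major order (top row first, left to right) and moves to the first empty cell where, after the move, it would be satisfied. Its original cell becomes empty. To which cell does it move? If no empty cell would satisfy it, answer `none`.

(1,0)

Vacating (2,1). Empty cells in order:
  (0,4): 0/3 same-type → still unsatisfied.
  (1,0): 2/4 same-type → satisfied — stop here.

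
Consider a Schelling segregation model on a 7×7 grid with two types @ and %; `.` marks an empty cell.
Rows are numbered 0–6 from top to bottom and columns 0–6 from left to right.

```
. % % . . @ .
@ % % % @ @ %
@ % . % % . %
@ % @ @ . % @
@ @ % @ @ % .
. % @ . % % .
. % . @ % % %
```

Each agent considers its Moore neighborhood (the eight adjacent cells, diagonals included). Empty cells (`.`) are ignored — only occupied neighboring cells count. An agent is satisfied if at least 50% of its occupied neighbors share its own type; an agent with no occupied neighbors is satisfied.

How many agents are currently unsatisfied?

Row 0: (0,1)% 3/4 satisfied · (0,2)% 4/4 satisfied · (0,5)@ 2/3 satisfied
Row 1: (1,0)@ 1/4 not · (1,1)% 4/6 satisfied · (1,2)% 6/6 satisfied · (1,3)% 4/5 satisfied · (1,4)@ 2/5 not · (1,5)@ 2/5 not · (1,6)% 1/3 not
Row 2: (2,0)@ 2/5 not · (2,1)% 3/7 not · (2,3)% 3/6 satisfied · (2,4)% 3/6 satisfied · (2,6)% 2/4 satisfied
Row 3: (3,0)@ 3/5 satisfied · (3,1)% 2/7 not · (3,2)@ 3/7 not · (3,3)@ 3/6 satisfied · (3,5)% 3/5 satisfied · (3,6)@ 0/3 not
Row 4: (4,0)@ 2/4 satisfied · (4,1)@ 4/7 satisfied · (4,2)% 2/7 not · (4,3)@ 4/6 satisfied · (4,4)@ 2/6 not · (4,5)% 3/5 satisfied
Row 5: (5,1)% 2/5 not · (5,2)@ 3/6 satisfied · (5,4)% 4/7 satisfied · (5,5)% 5/6 satisfied
Row 6: (6,1)% 1/2 satisfied · (6,3)@ 1/3 not · (6,4)% 3/4 satisfied · (6,5)% 4/4 satisfied · (6,6)% 2/2 satisfied
Unsatisfied: (1,0), (1,4), (1,5), (1,6), (2,0), (2,1), (3,1), (3,2), (3,6), (4,2), (4,4), (5,1), (6,3) — 13 in total.

13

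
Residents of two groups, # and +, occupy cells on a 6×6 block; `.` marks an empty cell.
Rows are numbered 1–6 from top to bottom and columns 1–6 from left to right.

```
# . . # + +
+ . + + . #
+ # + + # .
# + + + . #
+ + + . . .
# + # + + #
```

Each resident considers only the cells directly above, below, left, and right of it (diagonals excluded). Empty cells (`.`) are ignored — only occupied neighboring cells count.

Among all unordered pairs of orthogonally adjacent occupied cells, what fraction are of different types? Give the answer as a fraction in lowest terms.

17/33

Scan each occupied cell's neighbors to the right and below so each pair is counted once.
Row 1: #(1,1)–+(2,1)≠ #(1,4)–+(1,5)≠ #(1,4)–+(2,4)≠ +(1,5)–+(1,6)= +(1,6)–#(2,6)≠  → 4/5 unlike.
Row 2: +(2,1)–+(3,1)= +(2,3)–+(2,4)= +(2,3)–+(3,3)= +(2,4)–+(3,4)=  → 0/4 unlike.
Row 3: +(3,1)–#(3,2)≠ +(3,1)–#(4,1)≠ #(3,2)–+(3,3)≠ #(3,2)–+(4,2)≠ +(3,3)–+(3,4)= +(3,3)–+(4,3)= +(3,4)–#(3,5)≠ +(3,4)–+(4,4)=  → 5/8 unlike.
Row 4: #(4,1)–+(4,2)≠ #(4,1)–+(5,1)≠ +(4,2)–+(4,3)= +(4,2)–+(5,2)= +(4,3)–+(4,4)= +(4,3)–+(5,3)=  → 2/6 unlike.
Row 5: +(5,1)–+(5,2)= +(5,1)–#(6,1)≠ +(5,2)–+(5,3)= +(5,2)–+(6,2)= +(5,3)–#(6,3)≠  → 2/5 unlike.
Row 6: #(6,1)–+(6,2)≠ +(6,2)–#(6,3)≠ #(6,3)–+(6,4)≠ +(6,4)–+(6,5)= +(6,5)–#(6,6)≠  → 4/5 unlike.
Total adjacent occupied pairs: 33; unlike-type pairs: 17.
17/33 is already in lowest terms.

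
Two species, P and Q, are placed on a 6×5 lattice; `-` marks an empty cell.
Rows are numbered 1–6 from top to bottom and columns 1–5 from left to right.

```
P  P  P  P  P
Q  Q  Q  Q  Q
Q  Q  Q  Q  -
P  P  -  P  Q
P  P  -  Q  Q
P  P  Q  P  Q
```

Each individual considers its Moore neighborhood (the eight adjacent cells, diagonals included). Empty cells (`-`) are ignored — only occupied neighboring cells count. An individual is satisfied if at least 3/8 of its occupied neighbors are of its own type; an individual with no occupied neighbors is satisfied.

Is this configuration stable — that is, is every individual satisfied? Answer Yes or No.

(1,1)P 1/3 ✗
(1,2)P 2/5 ✓
(1,3)P 2/5 ✓
(1,4)P 2/5 ✓
(1,5)P 1/3 ✗
(2,1)Q 3/5 ✓
(2,2)Q 5/8 ✓
(2,3)Q 5/8 ✓
(2,4)Q 4/7 ✓
(2,5)Q 2/4 ✓
(3,1)Q 3/5 ✓
(3,2)Q 5/7 ✓
(3,3)Q 5/7 ✓
(3,4)Q 5/6 ✓
(4,1)P 3/5 ✓
(4,2)P 3/6 ✓
(4,4)P 0/5 ✗
(4,5)Q 3/4 ✓
(5,1)P 5/5 ✓
(5,2)P 5/6 ✓
(5,4)Q 4/6 ✓
(5,5)Q 3/5 ✓
(6,1)P 3/3 ✓
(6,2)P 3/4 ✓
(6,3)Q 1/4 ✗
(6,4)P 0/4 ✗
(6,5)Q 2/3 ✓
For instance (1,1) has only 1/3 same-type neighbors, below 3/8.

No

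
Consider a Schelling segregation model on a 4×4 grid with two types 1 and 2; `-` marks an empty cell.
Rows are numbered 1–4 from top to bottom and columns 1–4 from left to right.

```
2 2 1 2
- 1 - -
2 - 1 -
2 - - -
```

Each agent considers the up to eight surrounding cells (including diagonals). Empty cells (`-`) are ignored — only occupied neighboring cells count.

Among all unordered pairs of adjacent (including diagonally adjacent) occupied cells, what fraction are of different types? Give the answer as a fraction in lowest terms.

Scan each occupied cell's neighbors to the right and below (and the two forward diagonals) so each pair is counted once.
Row 1: 2(1,1)–2(1,2)= 2(1,1)–1(2,2)≠ 2(1,2)–1(1,3)≠ 2(1,2)–1(2,2)≠ 1(1,3)–2(1,4)≠ 1(1,3)–1(2,2)=  → 4/6 unlike.
Row 2: 1(2,2)–1(3,3)= 1(2,2)–2(3,1)≠  → 1/2 unlike.
Row 3: 2(3,1)–2(4,1)=  → 0/1 unlike.
Total adjacent occupied pairs: 9; unlike-type pairs: 5.
5/9 is already in lowest terms.

5/9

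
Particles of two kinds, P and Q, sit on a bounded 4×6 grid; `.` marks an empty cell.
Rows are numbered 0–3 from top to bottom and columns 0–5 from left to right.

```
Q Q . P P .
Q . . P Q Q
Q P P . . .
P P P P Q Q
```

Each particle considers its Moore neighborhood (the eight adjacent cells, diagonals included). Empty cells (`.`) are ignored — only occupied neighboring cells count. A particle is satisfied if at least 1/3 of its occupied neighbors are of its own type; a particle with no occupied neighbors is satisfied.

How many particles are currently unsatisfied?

Row 0: (0,0)Q 2/2 ✓ · (0,1)Q 2/2 ✓ · (0,3)P 2/3 ✓ · (0,4)P 2/4 ✓
Row 1: (1,0)Q 3/4 ✓ · (1,3)P 3/4 ✓ · (1,4)Q 1/4 ✗ · (1,5)Q 1/2 ✓
Row 2: (2,0)Q 1/4 ✗ · (2,1)P 4/6 ✓ · (2,2)P 5/5 ✓
Row 3: (3,0)P 2/3 ✓ · (3,1)P 4/5 ✓ · (3,2)P 4/4 ✓ · (3,3)P 2/3 ✓ · (3,4)Q 1/2 ✓ · (3,5)Q 1/1 ✓
Unsatisfied: (1,4), (2,0) — 2 in total.

2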